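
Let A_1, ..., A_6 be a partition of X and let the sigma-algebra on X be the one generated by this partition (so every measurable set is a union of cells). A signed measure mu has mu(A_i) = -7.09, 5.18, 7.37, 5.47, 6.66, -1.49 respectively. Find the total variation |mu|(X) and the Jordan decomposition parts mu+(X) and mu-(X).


Step 1: Every measurable set is a union of atoms (the cells / points), so a Hahn decomposition is
  obtained by grouping atoms by sign: P = union of atoms with mu > 0, N = union of the remaining atoms.
  Atoms in P (indices): 2, 3, 4, 5;  atoms in N (indices): 1, 6
  Positive values: 5.18, 7.37, 5.47, 6.66
  Negative values: -7.09, -1.49
Step 2: mu+(X) = mu(P) = sum of positive atom values = 24.68
Step 3: mu-(X) = -mu(N) = sum of |negative atom values| = 8.58
Step 4: |mu|(X) = mu+(X) + mu-(X) = 24.68 + 8.58 = 33.26


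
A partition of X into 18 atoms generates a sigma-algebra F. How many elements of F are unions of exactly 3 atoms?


Each element of F is a union of some subset of the 18 atoms.
Elements that are unions of exactly 3 atoms correspond to 3-element subsets of the 18 atoms.
Count = C(18, 3) = 18! / (3! * 15!) = 816.


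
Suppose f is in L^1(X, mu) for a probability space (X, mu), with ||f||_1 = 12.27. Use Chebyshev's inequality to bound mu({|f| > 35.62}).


Chebyshev/Markov inequality: mu(|f| > eps) <= (||f||_p / eps)^p
Step 1: ||f||_1 / eps = 12.27 / 35.62 = 0.344469
Step 2: Raise to power p = 1:
  (0.344469)^1 = 0.344469
Step 3: Therefore mu(|f| > 35.62) <= 0.344469


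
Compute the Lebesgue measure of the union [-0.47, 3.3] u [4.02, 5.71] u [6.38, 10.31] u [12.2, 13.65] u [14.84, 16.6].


For pairwise disjoint intervals, m(union) = sum of lengths.
= (3.3 - -0.47) + (5.71 - 4.02) + (10.31 - 6.38) + (13.65 - 12.2) + (16.6 - 14.84)
= 3.77 + 1.69 + 3.93 + 1.45 + 1.76
= 12.6


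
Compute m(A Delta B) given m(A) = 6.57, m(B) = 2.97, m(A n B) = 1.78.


m(A Delta B) = m(A) + m(B) - 2*m(A n B)
= 6.57 + 2.97 - 2*1.78
= 6.57 + 2.97 - 3.56
= 5.98


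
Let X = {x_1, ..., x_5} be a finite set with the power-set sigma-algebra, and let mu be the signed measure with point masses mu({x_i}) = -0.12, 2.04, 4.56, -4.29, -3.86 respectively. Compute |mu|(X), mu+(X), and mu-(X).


Step 1: Every measurable set is a union of atoms (the cells / points), so a Hahn decomposition is
  obtained by grouping atoms by sign: P = union of atoms with mu > 0, N = union of the remaining atoms.
  Atoms in P (indices): 2, 3;  atoms in N (indices): 1, 4, 5
  Positive values: 2.04, 4.56
  Negative values: -0.12, -4.29, -3.86
Step 2: mu+(X) = mu(P) = sum of positive atom values = 6.6
Step 3: mu-(X) = -mu(N) = sum of |negative atom values| = 8.27
Step 4: |mu|(X) = mu+(X) + mu-(X) = 6.6 + 8.27 = 14.87


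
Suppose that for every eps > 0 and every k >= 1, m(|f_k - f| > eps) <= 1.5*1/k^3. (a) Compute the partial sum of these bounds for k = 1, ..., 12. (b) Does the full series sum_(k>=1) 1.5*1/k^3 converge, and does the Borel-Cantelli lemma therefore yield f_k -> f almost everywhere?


Step 1: List the terms 1.5*1/k^3 for k = 1 to 12:
  k=1: 1.5
  k=2: 0.1875
  k=3: 0.055556
  k=4: 0.023438
  k=5: 0.012
  k=6: 0.006944
  k=7: 0.004373
  k=8: 0.00293
  k=9: 0.002058
  k=10: 0.0015
  k=11: 0.001127
  k=12: 8.680556e-04
Step 2: Partial sum = 1.5 + 0.1875 + 0.055556 + 0.023438 + 0.012 + 0.006944 + 0.004373 + 0.00293 + 0.002058 + 0.0015 + 0.001127 + 8.680556e-04
     = 1.798293
Step 3: The full series sum_(k>=1) 1.5*1/k^3 converges (p-series with p = 3 > 1; a constant multiple of a convergent series converges).
Step 4: Fix eps > 0. Since sum_k m(|f_k - f| > eps) < infinity, the Borel-Cantelli lemma gives
        m(limsup_k {|f_k - f| > eps}) = 0, i.e. for a.e. x, |f_k(x) - f(x)| <= eps for all large k.
        Applying this with eps = 1/j for j = 1, 2, ... and intersecting the countably many full-measure sets,
        for a.e. x we get limsup_k |f_k(x) - f(x)| <= 1/j for every j, hence f_k -> f almost everywhere.
Conclusion: series converges; Borel-Cantelli yields f_k -> f a.e.


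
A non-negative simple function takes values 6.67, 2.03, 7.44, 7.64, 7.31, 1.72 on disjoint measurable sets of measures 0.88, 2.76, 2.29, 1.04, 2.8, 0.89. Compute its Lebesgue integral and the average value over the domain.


Step 1: Integral = sum(value_i * measure_i)
= 6.67*0.88 + 2.03*2.76 + 7.44*2.29 + 7.64*1.04 + 7.31*2.8 + 1.72*0.89
= 5.8696 + 5.6028 + 17.0376 + 7.9456 + 20.468 + 1.5308
= 58.4544
Step 2: Total measure of domain = 0.88 + 2.76 + 2.29 + 1.04 + 2.8 + 0.89 = 10.66
Step 3: Average value = 58.4544 / 10.66 = 5.483527


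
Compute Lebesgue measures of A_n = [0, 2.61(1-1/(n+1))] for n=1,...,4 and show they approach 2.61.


By continuity of measure from below: if A_n increases to A, then m(A_n) -> m(A).
Here A = [0, 2.61], so m(A) = 2.61
Step 1: a_1 = 2.61*(1 - 1/2) = 1.305, m(A_1) = 1.305
Step 2: a_2 = 2.61*(1 - 1/3) = 1.74, m(A_2) = 1.74
Step 3: a_3 = 2.61*(1 - 1/4) = 1.9575, m(A_3) = 1.9575
Step 4: a_4 = 2.61*(1 - 1/5) = 2.088, m(A_4) = 2.088
Limit: m(A_n) -> m([0,2.61]) = 2.61


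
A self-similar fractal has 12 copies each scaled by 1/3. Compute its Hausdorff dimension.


For a self-similar set with N copies scaled by 1/r:
dim_H = log(N)/log(r) = log(12)/log(3)
= 2.484907/1.098612
= 2.26186


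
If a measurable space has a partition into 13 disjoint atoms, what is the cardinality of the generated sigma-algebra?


Each element of the sigma-algebra is a union of some subset of the 13 atoms.
The number of such subsets is 2^13 = 8192.


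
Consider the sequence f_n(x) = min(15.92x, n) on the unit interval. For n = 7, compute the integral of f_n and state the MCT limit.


f(x) = 15.92x on [0,1]; f_n(x) = min(15.92x, n). At n = 7:
Step 1: f(x) reaches 7 at x = 7/15.92 = 0.439698
Step 2: integral(f_7) = integral(15.92x, 0, 0.439698) + integral(7, 0.439698, 1)
       = 15.92*0.439698^2/2 + 7*(1 - 0.439698)
       = 1.538945 + 3.922111
       = 5.461055
Step 3: As n -> infinity, f_n increases to f, so by MCT integral(f_n) -> integral(f) = 15.92/2 = 7.96.
Convergence: integral(f_7) = 5.461055 -> 7.96 as n -> infinity


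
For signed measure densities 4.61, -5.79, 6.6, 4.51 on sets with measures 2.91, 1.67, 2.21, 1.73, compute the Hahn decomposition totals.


Step 1: Compute signed measure on each set:
  Set 1: 4.61 * 2.91 = 13.4151
  Set 2: -5.79 * 1.67 = -9.6693
  Set 3: 6.6 * 2.21 = 14.586
  Set 4: 4.51 * 1.73 = 7.8023
Step 2: Total signed measure = (13.4151) + (-9.6693) + (14.586) + (7.8023)
     = 26.1341
Step 3: Positive part mu+(X) = sum of positive contributions = 35.8034
Step 4: Negative part mu-(X) = |sum of negative contributions| = 9.6693


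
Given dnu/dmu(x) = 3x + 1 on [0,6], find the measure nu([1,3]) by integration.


nu(A) = integral_A (dnu/dmu) dmu = integral_1^3 (3x + 1) dx
Step 1: Antiderivative F(x) = (3/2)x^2 + 1x
Step 2: F(3) = (3/2)*3^2 + 1*3 = 13.5 + 3 = 16.5
Step 3: F(1) = (3/2)*1^2 + 1*1 = 1.5 + 1 = 2.5
Step 4: nu([1,3]) = F(3) - F(1) = 16.5 - 2.5 = 14


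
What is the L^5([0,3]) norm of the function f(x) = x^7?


Step 1: ||f||_5 = (integral_0^3 |x^7|^5 dx)^(1/5)
     = (integral_0^3 x^35 dx)^(1/5)
Step 2: integral_0^3 x^35 dx = [x^36/(36)] from 0 to 3 = 3^36/36
     = 150094635296999121/36 = 4.169295e+15
Step 3: ||f||_5 = (4.169295e+15)^(1/5) = 1330.492816


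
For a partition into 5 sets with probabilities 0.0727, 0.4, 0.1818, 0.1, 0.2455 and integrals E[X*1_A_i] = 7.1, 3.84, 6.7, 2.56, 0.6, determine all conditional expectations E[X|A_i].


For each cell A_i: E[X|A_i] = E[X*1_A_i] / P(A_i)
Step 1: E[X|A_1] = 7.1 / 0.0727 = 97.661623
Step 2: E[X|A_2] = 3.84 / 0.4 = 9.6
Step 3: E[X|A_3] = 6.7 / 0.1818 = 36.853685
Step 4: E[X|A_4] = 2.56 / 0.1 = 25.6
Step 5: E[X|A_5] = 0.6 / 0.2455 = 2.443992
Verification: E[X] = sum E[X*1_A_i] = 7.1 + 3.84 + 6.7 + 2.56 + 0.6 = 20.8


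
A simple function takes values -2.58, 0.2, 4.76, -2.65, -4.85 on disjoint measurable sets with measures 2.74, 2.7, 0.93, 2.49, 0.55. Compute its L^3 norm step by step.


Step 1: Compute |f_i|^3 for each value:
  |-2.58|^3 = 17.173512
  |0.2|^3 = 0.008
  |4.76|^3 = 107.850176
  |-2.65|^3 = 18.609625
  |-4.85|^3 = 114.084125
Step 2: Multiply by measures and sum:
  17.173512 * 2.74 = 47.055423
  0.008 * 2.7 = 0.0216
  107.850176 * 0.93 = 100.300664
  18.609625 * 2.49 = 46.337966
  114.084125 * 0.55 = 62.746269
Sum = 47.055423 + 0.0216 + 100.300664 + 46.337966 + 62.746269 = 256.461922
Step 3: Take the p-th root:
||f||_3 = (256.461922)^(1/3) = 6.353421


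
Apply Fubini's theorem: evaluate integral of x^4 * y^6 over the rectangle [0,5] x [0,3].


By Fubini's theorem, the double integral factors as a product of single integrals:
Step 1: integral_0^5 x^4 dx = [x^5/5] from 0 to 5
     = 5^5/5 = 625
Step 2: integral_0^3 y^6 dy = [y^7/7] from 0 to 3
     = 3^7/7 = 312.428571
Step 3: Double integral = 625 * 312.428571 = 195267.857143


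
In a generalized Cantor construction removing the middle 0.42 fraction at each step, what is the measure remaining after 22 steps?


Step 1: At each step, fraction remaining = 1 - 0.42 = 0.58
Step 2: After 22 steps, measure = (0.58)^22
Result = 6.243324e-06


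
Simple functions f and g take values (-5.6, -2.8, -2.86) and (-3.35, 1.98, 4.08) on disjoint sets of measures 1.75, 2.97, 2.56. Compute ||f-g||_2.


Step 1: Compute differences f_i - g_i:
  -5.6 - -3.35 = -2.25
  -2.8 - 1.98 = -4.78
  -2.86 - 4.08 = -6.94
Step 2: Compute |diff|^2 * measure for each set:
  |-2.25|^2 * 1.75 = 5.0625 * 1.75 = 8.859375
  |-4.78|^2 * 2.97 = 22.8484 * 2.97 = 67.859748
  |-6.94|^2 * 2.56 = 48.1636 * 2.56 = 123.298816
Step 3: Sum = 200.017939
Step 4: ||f-g||_2 = (200.017939)^(1/2) = 14.14277


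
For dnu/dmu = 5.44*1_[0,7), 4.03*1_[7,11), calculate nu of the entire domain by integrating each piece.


Integrate each piece of the Radon-Nikodym derivative:
Step 1: integral_0^7 5.44 dx = 5.44*(7-0) = 5.44*7 = 38.08
Step 2: integral_7^11 4.03 dx = 4.03*(11-7) = 4.03*4 = 16.12
Total: 38.08 + 16.12 = 54.2


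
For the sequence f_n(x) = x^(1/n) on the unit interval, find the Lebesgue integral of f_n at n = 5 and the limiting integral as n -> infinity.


At n = 5: f_5(x) = x^(1/5).
Step 1: integral(x^(1/5), 0, 1) = [x^(1/5+1) / (1/5+1)] from 0 to 1
     = 1 / (1/5 + 1) = 1 / ((5+1)/5) = 5/(5+1)
     = 5/6 = 0.833333
Step 2: As n -> infinity, f_n(x) = x^(1/n) -> 1 for x in (0,1], and f_n is increasing in n.
By MCT, lim_n integral(f_n) = integral(lim_n f_n) = integral(1, 0, 1) = 1.
Step 3: Verify convergence: 5/6 = 0.833333 -> 1


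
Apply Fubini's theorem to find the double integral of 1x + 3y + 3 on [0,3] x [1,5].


By Fubini, integrate in x first, then y.
Step 1: Fix y, integrate over x in [0,3]:
  integral(1x + 3y + 3, x=0..3)
  = 1*(3^2 - 0^2)/2 + (3y + 3)*(3 - 0)
  = 4.5 + (3y + 3)*3
  = 4.5 + 9y + 9
  = 13.5 + 9y
Step 2: Integrate over y in [1,5]:
  integral(13.5 + 9y, y=1..5)
  = 13.5*4 + 9*(5^2 - 1^2)/2
  = 54 + 108
  = 162


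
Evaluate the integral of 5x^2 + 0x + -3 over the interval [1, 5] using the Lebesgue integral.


The Lebesgue integral of a Riemann-integrable function agrees with the Riemann integral.
Antiderivative F(x) = (5/3)x^3 + (0/2)x^2 + -3x
F(5) = (5/3)*5^3 + (0/2)*5^2 + -3*5
     = (5/3)*125 + (0/2)*25 + -3*5
     = 208.333333 + 0.0 + -15
     = 193.333333
F(1) = -1.333333
Integral = F(5) - F(1) = 193.333333 - -1.333333 = 194.666667


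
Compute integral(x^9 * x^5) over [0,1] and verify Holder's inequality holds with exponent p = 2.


Step 1: Exact integral of f*g = integral(x^14, 0, 1) = 1/15
     = 0.066667
Step 2: Holder bound with p=2, q=2:
  ||f||_p = (integral x^18 dx)^(1/2) = (1/19)^(1/2) = 0.229416
  ||g||_q = (integral x^10 dx)^(1/2) = (1/11)^(1/2) = 0.301511
Step 3: Holder bound = ||f||_p * ||g||_q = 0.229416 * 0.301511 = 0.069171
Verification: 0.066667 <= 0.069171 (Holder holds)


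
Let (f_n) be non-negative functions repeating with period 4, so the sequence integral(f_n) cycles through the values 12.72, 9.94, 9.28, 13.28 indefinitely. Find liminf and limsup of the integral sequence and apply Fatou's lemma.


The sequence (integral(f_n)) is periodic with period 4, repeating the values 12.72, 9.94, 9.28, 13.28 indefinitely.
Step 1: For a periodic sequence, every tail (a_m, a_(m+1), ...) contains all 4 period values infinitely often.
Step 2: Hence inf of every tail = min of the period values = min(12.72, 9.94, 9.28, 13.28) = 9.28.
        liminf_n integral(f_n) = sup over m of (inf of tail from m) = 9.28.
Step 3: Similarly sup of every tail = max of the period values = 13.28.
        limsup_n integral(f_n) = 13.28.
Step 4: Fatou's lemma: integral(liminf_n f_n) <= liminf_n integral(f_n) = 9.28.
        So the integral of the pointwise liminf is at most 9.28.


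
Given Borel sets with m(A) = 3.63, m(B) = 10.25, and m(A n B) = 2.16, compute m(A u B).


By inclusion-exclusion: m(A u B) = m(A) + m(B) - m(A n B)
= 3.63 + 10.25 - 2.16
= 11.72


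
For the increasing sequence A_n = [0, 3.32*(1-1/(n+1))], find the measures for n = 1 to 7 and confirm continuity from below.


By continuity of measure from below: if A_n increases to A, then m(A_n) -> m(A).
Here A = [0, 3.32], so m(A) = 3.32
Step 1: a_1 = 3.32*(1 - 1/2) = 1.66, m(A_1) = 1.66
Step 2: a_2 = 3.32*(1 - 1/3) = 2.2133, m(A_2) = 2.2133
Step 3: a_3 = 3.32*(1 - 1/4) = 2.49, m(A_3) = 2.49
Step 4: a_4 = 3.32*(1 - 1/5) = 2.656, m(A_4) = 2.656
Step 5: a_5 = 3.32*(1 - 1/6) = 2.7667, m(A_5) = 2.7667
Step 6: a_6 = 3.32*(1 - 1/7) = 2.8457, m(A_6) = 2.8457
Step 7: a_7 = 3.32*(1 - 1/8) = 2.905, m(A_7) = 2.905
Limit: m(A_n) -> m([0,3.32]) = 3.32


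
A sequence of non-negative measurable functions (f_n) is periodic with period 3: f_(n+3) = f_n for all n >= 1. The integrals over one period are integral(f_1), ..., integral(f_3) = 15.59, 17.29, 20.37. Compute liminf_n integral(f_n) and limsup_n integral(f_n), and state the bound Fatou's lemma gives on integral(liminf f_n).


The sequence (integral(f_n)) is periodic with period 3, repeating the values 15.59, 17.29, 20.37 indefinitely.
Step 1: For a periodic sequence, every tail (a_m, a_(m+1), ...) contains all 3 period values infinitely often.
Step 2: Hence inf of every tail = min of the period values = min(15.59, 17.29, 20.37) = 15.59.
        liminf_n integral(f_n) = sup over m of (inf of tail from m) = 15.59.
Step 3: Similarly sup of every tail = max of the period values = 20.37.
        limsup_n integral(f_n) = 20.37.
Step 4: Fatou's lemma: integral(liminf_n f_n) <= liminf_n integral(f_n) = 15.59.
        So the integral of the pointwise liminf is at most 15.59.


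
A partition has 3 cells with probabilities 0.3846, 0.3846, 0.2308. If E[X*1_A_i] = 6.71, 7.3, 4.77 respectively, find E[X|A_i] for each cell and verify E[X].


For each cell A_i: E[X|A_i] = E[X*1_A_i] / P(A_i)
Step 1: E[X|A_1] = 6.71 / 0.3846 = 17.446698
Step 2: E[X|A_2] = 7.3 / 0.3846 = 18.980759
Step 3: E[X|A_3] = 4.77 / 0.2308 = 20.667244
Verification: E[X] = sum E[X*1_A_i] = 6.71 + 7.3 + 4.77 = 18.78


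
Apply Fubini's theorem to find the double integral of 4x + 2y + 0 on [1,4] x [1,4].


By Fubini, integrate in x first, then y.
Step 1: Fix y, integrate over x in [1,4]:
  integral(4x + 2y + 0, x=1..4)
  = 4*(4^2 - 1^2)/2 + (2y + 0)*(4 - 1)
  = 30 + (2y + 0)*3
  = 30 + 6y + 0
  = 30 + 6y
Step 2: Integrate over y in [1,4]:
  integral(30 + 6y, y=1..4)
  = 30*3 + 6*(4^2 - 1^2)/2
  = 90 + 45
  = 135


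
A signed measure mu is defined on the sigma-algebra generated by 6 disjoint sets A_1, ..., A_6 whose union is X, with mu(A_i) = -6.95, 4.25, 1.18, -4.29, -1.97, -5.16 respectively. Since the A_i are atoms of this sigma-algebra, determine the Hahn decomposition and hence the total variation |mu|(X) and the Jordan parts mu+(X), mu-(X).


Step 1: Every measurable set is a union of atoms (the cells / points), so a Hahn decomposition is
  obtained by grouping atoms by sign: P = union of atoms with mu > 0, N = union of the remaining atoms.
  Atoms in P (indices): 2, 3;  atoms in N (indices): 1, 4, 5, 6
  Positive values: 4.25, 1.18
  Negative values: -6.95, -4.29, -1.97, -5.16
Step 2: mu+(X) = mu(P) = sum of positive atom values = 5.43
Step 3: mu-(X) = -mu(N) = sum of |negative atom values| = 18.37
Step 4: |mu|(X) = mu+(X) + mu-(X) = 5.43 + 18.37 = 23.8


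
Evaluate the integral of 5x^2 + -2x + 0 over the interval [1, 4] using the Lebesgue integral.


The Lebesgue integral of a Riemann-integrable function agrees with the Riemann integral.
Antiderivative F(x) = (5/3)x^3 + (-2/2)x^2 + 0x
F(4) = (5/3)*4^3 + (-2/2)*4^2 + 0*4
     = (5/3)*64 + (-2/2)*16 + 0*4
     = 106.666667 + -16 + 0
     = 90.666667
F(1) = 0.666667
Integral = F(4) - F(1) = 90.666667 - 0.666667 = 90


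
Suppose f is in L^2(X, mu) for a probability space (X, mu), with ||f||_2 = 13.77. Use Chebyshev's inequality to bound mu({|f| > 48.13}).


Chebyshev/Markov inequality: mu(|f| > eps) <= (||f||_p / eps)^p
Step 1: ||f||_2 / eps = 13.77 / 48.13 = 0.2861
Step 2: Raise to power p = 2:
  (0.2861)^2 = 0.081853
Step 3: Therefore mu(|f| > 48.13) <= 0.081853


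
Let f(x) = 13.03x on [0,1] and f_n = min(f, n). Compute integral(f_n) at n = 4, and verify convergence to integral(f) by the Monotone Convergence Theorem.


f(x) = 13.03x on [0,1]; f_n(x) = min(13.03x, n). At n = 4:
Step 1: f(x) reaches 4 at x = 4/13.03 = 0.306984
Step 2: integral(f_4) = integral(13.03x, 0, 0.306984) + integral(4, 0.306984, 1)
       = 13.03*0.306984^2/2 + 4*(1 - 0.306984)
       = 0.613968 + 2.772064
       = 3.386032
Step 3: As n -> infinity, f_n increases to f, so by MCT integral(f_n) -> integral(f) = 13.03/2 = 6.515.
Convergence: integral(f_4) = 3.386032 -> 6.515 as n -> infinity


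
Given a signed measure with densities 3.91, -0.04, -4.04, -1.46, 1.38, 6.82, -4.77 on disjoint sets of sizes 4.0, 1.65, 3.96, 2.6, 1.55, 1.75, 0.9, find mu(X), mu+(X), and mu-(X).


Step 1: Compute signed measure on each set:
  Set 1: 3.91 * 4.0 = 15.64
  Set 2: -0.04 * 1.65 = -0.066
  Set 3: -4.04 * 3.96 = -15.9984
  Set 4: -1.46 * 2.6 = -3.796
  Set 5: 1.38 * 1.55 = 2.139
  Set 6: 6.82 * 1.75 = 11.935
  Set 7: -4.77 * 0.9 = -4.293
Step 2: Total signed measure = (15.64) + (-0.066) + (-15.9984) + (-3.796) + (2.139) + (11.935) + (-4.293)
     = 5.5606
Step 3: Positive part mu+(X) = sum of positive contributions = 29.714
Step 4: Negative part mu-(X) = |sum of negative contributions| = 24.1534


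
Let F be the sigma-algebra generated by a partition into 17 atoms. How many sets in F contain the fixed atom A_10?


Each element of F is a union of some subset S of the 17 atoms.
The element contains A_10 iff A_10 is in S.
So we count subsets S of {A_1,...,A_17} with A_10 in S: choose freely among the other 16 atoms.
Count = 2^(17-1) = 2^16 = 65536.


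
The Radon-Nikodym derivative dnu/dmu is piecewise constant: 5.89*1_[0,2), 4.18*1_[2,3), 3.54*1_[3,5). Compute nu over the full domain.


Integrate each piece of the Radon-Nikodym derivative:
Step 1: integral_0^2 5.89 dx = 5.89*(2-0) = 5.89*2 = 11.78
Step 2: integral_2^3 4.18 dx = 4.18*(3-2) = 4.18*1 = 4.18
Step 3: integral_3^5 3.54 dx = 3.54*(5-3) = 3.54*2 = 7.08
Total: 11.78 + 4.18 + 7.08 = 23.04


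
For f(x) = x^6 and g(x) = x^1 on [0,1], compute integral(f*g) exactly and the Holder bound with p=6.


Step 1: Exact integral of f*g = integral(x^7, 0, 1) = 1/8
     = 0.125
Step 2: Holder bound with p=6, q=1.2:
  ||f||_p = (integral x^36 dx)^(1/6) = (1/37)^(1/6) = 0.547814
  ||g||_q = (integral x^1.2 dx)^(1/1.2) = (1/2.2)^(1/1.2) = 0.518379
Step 3: Holder bound = ||f||_p * ||g||_q = 0.547814 * 0.518379 = 0.283975
Verification: 0.125 <= 0.283975 (Holder holds)


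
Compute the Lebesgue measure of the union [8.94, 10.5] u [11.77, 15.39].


For pairwise disjoint intervals, m(union) = sum of lengths.
= (10.5 - 8.94) + (15.39 - 11.77)
= 1.56 + 3.62
= 5.18


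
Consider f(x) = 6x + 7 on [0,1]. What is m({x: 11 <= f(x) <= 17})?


f^(-1)([11, 17]) = {x : 11 <= 6x + 7 <= 17}
Solving: (11 - 7)/6 <= x <= (17 - 7)/6
= [0.666667, 1.666667]
Intersecting with [0,1]: [0.666667, 1]
Measure = 1 - 0.666667 = 0.333333


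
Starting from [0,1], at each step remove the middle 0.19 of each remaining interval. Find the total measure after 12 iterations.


Step 1: At each step, fraction remaining = 1 - 0.19 = 0.81
Step 2: After 12 steps, measure = (0.81)^12
Result = 0.079766


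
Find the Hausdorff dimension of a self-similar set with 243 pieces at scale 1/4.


For a self-similar set with N copies scaled by 1/r:
dim_H = log(N)/log(r) = log(243)/log(4)
= 5.493061/1.386294
= 3.962406


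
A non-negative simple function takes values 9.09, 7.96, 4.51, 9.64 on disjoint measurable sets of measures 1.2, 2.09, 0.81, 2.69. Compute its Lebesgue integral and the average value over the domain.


Step 1: Integral = sum(value_i * measure_i)
= 9.09*1.2 + 7.96*2.09 + 4.51*0.81 + 9.64*2.69
= 10.908 + 16.6364 + 3.6531 + 25.9316
= 57.1291
Step 2: Total measure of domain = 1.2 + 2.09 + 0.81 + 2.69 = 6.79
Step 3: Average value = 57.1291 / 6.79 = 8.413711


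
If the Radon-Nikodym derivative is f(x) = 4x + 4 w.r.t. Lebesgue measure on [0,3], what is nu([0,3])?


nu(A) = integral_A (dnu/dmu) dmu = integral_0^3 (4x + 4) dx
Step 1: Antiderivative F(x) = (4/2)x^2 + 4x
Step 2: F(3) = (4/2)*3^2 + 4*3 = 18 + 12 = 30
Step 3: F(0) = (4/2)*0^2 + 4*0 = 0.0 + 0 = 0.0
Step 4: nu([0,3]) = F(3) - F(0) = 30 - 0.0 = 30


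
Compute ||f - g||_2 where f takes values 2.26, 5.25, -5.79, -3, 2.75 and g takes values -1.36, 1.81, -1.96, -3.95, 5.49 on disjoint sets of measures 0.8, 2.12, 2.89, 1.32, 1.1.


Step 1: Compute differences f_i - g_i:
  2.26 - -1.36 = 3.62
  5.25 - 1.81 = 3.44
  -5.79 - -1.96 = -3.83
  -3 - -3.95 = 0.95
  2.75 - 5.49 = -2.74
Step 2: Compute |diff|^2 * measure for each set:
  |3.62|^2 * 0.8 = 13.1044 * 0.8 = 10.48352
  |3.44|^2 * 2.12 = 11.8336 * 2.12 = 25.087232
  |-3.83|^2 * 2.89 = 14.6689 * 2.89 = 42.393121
  |0.95|^2 * 1.32 = 0.9025 * 1.32 = 1.1913
  |-2.74|^2 * 1.1 = 7.5076 * 1.1 = 8.25836
Step 3: Sum = 87.413533
Step 4: ||f-g||_2 = (87.413533)^(1/2) = 9.34952


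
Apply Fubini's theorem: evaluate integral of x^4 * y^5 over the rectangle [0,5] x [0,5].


By Fubini's theorem, the double integral factors as a product of single integrals:
Step 1: integral_0^5 x^4 dx = [x^5/5] from 0 to 5
     = 5^5/5 = 625
Step 2: integral_0^5 y^5 dy = [y^6/6] from 0 to 5
     = 5^6/6 = 2604.166667
Step 3: Double integral = 625 * 2604.166667 = 1.627604e+06


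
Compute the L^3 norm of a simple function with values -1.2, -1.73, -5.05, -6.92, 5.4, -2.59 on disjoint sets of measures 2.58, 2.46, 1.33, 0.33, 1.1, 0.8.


Step 1: Compute |f_i|^3 for each value:
  |-1.2|^3 = 1.728
  |-1.73|^3 = 5.177717
  |-5.05|^3 = 128.787625
  |-6.92|^3 = 331.373888
  |5.4|^3 = 157.464
  |-2.59|^3 = 17.373979
Step 2: Multiply by measures and sum:
  1.728 * 2.58 = 4.45824
  5.177717 * 2.46 = 12.737184
  128.787625 * 1.33 = 171.287541
  331.373888 * 0.33 = 109.353383
  157.464 * 1.1 = 173.2104
  17.373979 * 0.8 = 13.899183
Sum = 4.45824 + 12.737184 + 171.287541 + 109.353383 + 173.2104 + 13.899183 = 484.945931
Step 3: Take the p-th root:
||f||_3 = (484.945931)^(1/3) = 7.856536


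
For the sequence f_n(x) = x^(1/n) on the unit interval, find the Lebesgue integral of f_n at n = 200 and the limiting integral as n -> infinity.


At n = 200: f_200(x) = x^(1/200).
Step 1: integral(x^(1/200), 0, 1) = [x^(1/200+1) / (1/200+1)] from 0 to 1
     = 1 / (1/200 + 1) = 1 / ((200+1)/200) = 200/(200+1)
     = 200/201 = 0.995025
Step 2: As n -> infinity, f_n(x) = x^(1/n) -> 1 for x in (0,1], and f_n is increasing in n.
By MCT, lim_n integral(f_n) = integral(lim_n f_n) = integral(1, 0, 1) = 1.
Step 3: Verify convergence: 200/201 = 0.995025 -> 1


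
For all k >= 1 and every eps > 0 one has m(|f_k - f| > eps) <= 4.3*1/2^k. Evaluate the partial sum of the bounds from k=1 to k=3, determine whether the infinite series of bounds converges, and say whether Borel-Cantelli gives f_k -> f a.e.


Step 1: List the terms 4.3*1/2^k for k = 1 to 3:
  k=1: 2.15
  k=2: 1.075
  k=3: 0.5375
Step 2: Partial sum = 2.15 + 1.075 + 0.5375
     = 3.7625
Step 3: The full series sum_(k>=1) 4.3*1/2^k converges (geometric series with ratio 1/2 < 1; a constant multiple of a convergent series converges).
Step 4: Fix eps > 0. Since sum_k m(|f_k - f| > eps) < infinity, the Borel-Cantelli lemma gives
        m(limsup_k {|f_k - f| > eps}) = 0, i.e. for a.e. x, |f_k(x) - f(x)| <= eps for all large k.
        Applying this with eps = 1/j for j = 1, 2, ... and intersecting the countably many full-measure sets,
        for a.e. x we get limsup_k |f_k(x) - f(x)| <= 1/j for every j, hence f_k -> f almost everywhere.
Conclusion: series converges; Borel-Cantelli yields f_k -> f a.e.


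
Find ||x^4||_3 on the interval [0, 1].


Step 1: ||f||_3 = (integral_0^1 |x^4|^3 dx)^(1/3)
     = (integral_0^1 x^12 dx)^(1/3)
Step 2: integral_0^1 x^12 dx = [x^13/(13)] from 0 to 1 = 1^13/13
     = 1/13 = 0.076923
Step 3: ||f||_3 = (0.076923)^(1/3) = 0.42529


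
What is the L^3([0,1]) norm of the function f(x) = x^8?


Step 1: ||f||_3 = (integral_0^1 |x^8|^3 dx)^(1/3)
     = (integral_0^1 x^24 dx)^(1/3)
Step 2: integral_0^1 x^24 dx = [x^25/(25)] from 0 to 1 = 1^25/25
     = 1/25 = 0.04
Step 3: ||f||_3 = (0.04)^(1/3) = 0.341995


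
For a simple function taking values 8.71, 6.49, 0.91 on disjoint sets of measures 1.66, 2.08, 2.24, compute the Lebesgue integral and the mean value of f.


Step 1: Integral = sum(value_i * measure_i)
= 8.71*1.66 + 6.49*2.08 + 0.91*2.24
= 14.4586 + 13.4992 + 2.0384
= 29.9962
Step 2: Total measure of domain = 1.66 + 2.08 + 2.24 = 5.98
Step 3: Average value = 29.9962 / 5.98 = 5.016087


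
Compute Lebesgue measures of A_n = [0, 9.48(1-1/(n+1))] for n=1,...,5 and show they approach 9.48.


By continuity of measure from below: if A_n increases to A, then m(A_n) -> m(A).
Here A = [0, 9.48], so m(A) = 9.48
Step 1: a_1 = 9.48*(1 - 1/2) = 4.74, m(A_1) = 4.74
Step 2: a_2 = 9.48*(1 - 1/3) = 6.32, m(A_2) = 6.32
Step 3: a_3 = 9.48*(1 - 1/4) = 7.11, m(A_3) = 7.11
Step 4: a_4 = 9.48*(1 - 1/5) = 7.584, m(A_4) = 7.584
Step 5: a_5 = 9.48*(1 - 1/6) = 7.9, m(A_5) = 7.9
Limit: m(A_n) -> m([0,9.48]) = 9.48


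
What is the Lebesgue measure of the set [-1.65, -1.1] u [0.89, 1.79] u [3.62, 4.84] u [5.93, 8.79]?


For pairwise disjoint intervals, m(union) = sum of lengths.
= (-1.1 - -1.65) + (1.79 - 0.89) + (4.84 - 3.62) + (8.79 - 5.93)
= 0.55 + 0.9 + 1.22 + 2.86
= 5.53


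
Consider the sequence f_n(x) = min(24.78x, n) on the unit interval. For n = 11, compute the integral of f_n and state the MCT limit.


f(x) = 24.78x on [0,1]; f_n(x) = min(24.78x, n). At n = 11:
Step 1: f(x) reaches 11 at x = 11/24.78 = 0.443906
Step 2: integral(f_11) = integral(24.78x, 0, 0.443906) + integral(11, 0.443906, 1)
       = 24.78*0.443906^2/2 + 11*(1 - 0.443906)
       = 2.441485 + 6.11703
       = 8.558515
Step 3: As n -> infinity, f_n increases to f, so by MCT integral(f_n) -> integral(f) = 24.78/2 = 12.39.
Convergence: integral(f_11) = 8.558515 -> 12.39 as n -> infinity


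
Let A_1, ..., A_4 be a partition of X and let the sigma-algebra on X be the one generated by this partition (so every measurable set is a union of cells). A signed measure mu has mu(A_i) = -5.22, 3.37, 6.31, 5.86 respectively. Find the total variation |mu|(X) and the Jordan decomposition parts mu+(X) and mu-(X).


Step 1: Every measurable set is a union of atoms (the cells / points), so a Hahn decomposition is
  obtained by grouping atoms by sign: P = union of atoms with mu > 0, N = union of the remaining atoms.
  Atoms in P (indices): 2, 3, 4;  atoms in N (indices): 1
  Positive values: 3.37, 6.31, 5.86
  Negative values: -5.22
Step 2: mu+(X) = mu(P) = sum of positive atom values = 15.54
Step 3: mu-(X) = -mu(N) = sum of |negative atom values| = 5.22
Step 4: |mu|(X) = mu+(X) + mu-(X) = 15.54 + 5.22 = 20.76


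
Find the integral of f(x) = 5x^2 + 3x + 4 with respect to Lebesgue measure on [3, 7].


The Lebesgue integral of a Riemann-integrable function agrees with the Riemann integral.
Antiderivative F(x) = (5/3)x^3 + (3/2)x^2 + 4x
F(7) = (5/3)*7^3 + (3/2)*7^2 + 4*7
     = (5/3)*343 + (3/2)*49 + 4*7
     = 571.666667 + 73.5 + 28
     = 673.166667
F(3) = 70.5
Integral = F(7) - F(3) = 673.166667 - 70.5 = 602.666667


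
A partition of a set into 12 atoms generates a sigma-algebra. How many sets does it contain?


Each element of the sigma-algebra is a union of some subset of the 12 atoms.
The number of such subsets is 2^12 = 4096.


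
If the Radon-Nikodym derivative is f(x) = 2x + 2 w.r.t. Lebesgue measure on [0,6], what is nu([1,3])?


nu(A) = integral_A (dnu/dmu) dmu = integral_1^3 (2x + 2) dx
Step 1: Antiderivative F(x) = (2/2)x^2 + 2x
Step 2: F(3) = (2/2)*3^2 + 2*3 = 9 + 6 = 15
Step 3: F(1) = (2/2)*1^2 + 2*1 = 1 + 2 = 3
Step 4: nu([1,3]) = F(3) - F(1) = 15 - 3 = 12


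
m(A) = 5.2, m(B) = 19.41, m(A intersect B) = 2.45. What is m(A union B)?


By inclusion-exclusion: m(A u B) = m(A) + m(B) - m(A n B)
= 5.2 + 19.41 - 2.45
= 22.16


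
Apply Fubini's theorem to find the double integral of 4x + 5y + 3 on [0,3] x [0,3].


By Fubini, integrate in x first, then y.
Step 1: Fix y, integrate over x in [0,3]:
  integral(4x + 5y + 3, x=0..3)
  = 4*(3^2 - 0^2)/2 + (5y + 3)*(3 - 0)
  = 18 + (5y + 3)*3
  = 18 + 15y + 9
  = 27 + 15y
Step 2: Integrate over y in [0,3]:
  integral(27 + 15y, y=0..3)
  = 27*3 + 15*(3^2 - 0^2)/2
  = 81 + 67.5
  = 148.5


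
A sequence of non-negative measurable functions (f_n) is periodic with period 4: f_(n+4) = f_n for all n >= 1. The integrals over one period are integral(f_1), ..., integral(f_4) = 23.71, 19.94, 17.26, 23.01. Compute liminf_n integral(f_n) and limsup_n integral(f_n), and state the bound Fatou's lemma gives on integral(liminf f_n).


The sequence (integral(f_n)) is periodic with period 4, repeating the values 23.71, 19.94, 17.26, 23.01 indefinitely.
Step 1: For a periodic sequence, every tail (a_m, a_(m+1), ...) contains all 4 period values infinitely often.
Step 2: Hence inf of every tail = min of the period values = min(23.71, 19.94, 17.26, 23.01) = 17.26.
        liminf_n integral(f_n) = sup over m of (inf of tail from m) = 17.26.
Step 3: Similarly sup of every tail = max of the period values = 23.71.
        limsup_n integral(f_n) = 23.71.
Step 4: Fatou's lemma: integral(liminf_n f_n) <= liminf_n integral(f_n) = 17.26.
        So the integral of the pointwise liminf is at most 17.26.


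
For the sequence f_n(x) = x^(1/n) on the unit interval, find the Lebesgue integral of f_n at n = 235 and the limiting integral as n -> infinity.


At n = 235: f_235(x) = x^(1/235).
Step 1: integral(x^(1/235), 0, 1) = [x^(1/235+1) / (1/235+1)] from 0 to 1
     = 1 / (1/235 + 1) = 1 / ((235+1)/235) = 235/(235+1)
     = 235/236 = 0.995763
Step 2: As n -> infinity, f_n(x) = x^(1/n) -> 1 for x in (0,1], and f_n is increasing in n.
By MCT, lim_n integral(f_n) = integral(lim_n f_n) = integral(1, 0, 1) = 1.
Step 3: Verify convergence: 235/236 = 0.995763 -> 1


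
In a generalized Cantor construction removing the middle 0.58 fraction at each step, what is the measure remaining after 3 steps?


Step 1: At each step, fraction remaining = 1 - 0.58 = 0.42
Step 2: After 3 steps, measure = (0.42)^3
Step 3: Computing the power step by step:
  After step 1: 0.42
  After step 2: 0.1764
  After step 3: 0.074088
Result = 0.074088


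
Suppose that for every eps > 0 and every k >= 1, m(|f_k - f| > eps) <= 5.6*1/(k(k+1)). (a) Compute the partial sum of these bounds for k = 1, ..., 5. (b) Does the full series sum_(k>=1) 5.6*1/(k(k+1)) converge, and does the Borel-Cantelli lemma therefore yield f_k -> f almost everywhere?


Step 1: List the terms 5.6*1/(k(k+1)) for k = 1 to 5:
  k=1: 2.8
  k=2: 0.933333
  k=3: 0.466667
  k=4: 0.28
  k=5: 0.186667
Step 2: Partial sum = 2.8 + 0.933333 + 0.466667 + 0.28 + 0.186667
     = 4.666667
Step 3: The full series sum_(k>=1) 5.6*1/(k(k+1)) converges (telescoping series sum 1/(k(k+1)) = 1; a constant multiple of a convergent series converges).
Step 4: Fix eps > 0. Since sum_k m(|f_k - f| > eps) < infinity, the Borel-Cantelli lemma gives
        m(limsup_k {|f_k - f| > eps}) = 0, i.e. for a.e. x, |f_k(x) - f(x)| <= eps for all large k.
        Applying this with eps = 1/j for j = 1, 2, ... and intersecting the countably many full-measure sets,
        for a.e. x we get limsup_k |f_k(x) - f(x)| <= 1/j for every j, hence f_k -> f almost everywhere.
Conclusion: series converges; Borel-Cantelli yields f_k -> f a.e.


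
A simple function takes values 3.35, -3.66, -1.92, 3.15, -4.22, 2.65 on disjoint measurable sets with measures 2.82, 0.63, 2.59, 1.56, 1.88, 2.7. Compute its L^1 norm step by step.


Step 1: Compute |f_i|^1 for each value:
  |3.35|^1 = 3.35
  |-3.66|^1 = 3.66
  |-1.92|^1 = 1.92
  |3.15|^1 = 3.15
  |-4.22|^1 = 4.22
  |2.65|^1 = 2.65
Step 2: Multiply by measures and sum:
  3.35 * 2.82 = 9.447
  3.66 * 0.63 = 2.3058
  1.92 * 2.59 = 4.9728
  3.15 * 1.56 = 4.914
  4.22 * 1.88 = 7.9336
  2.65 * 2.7 = 7.155
Sum = 9.447 + 2.3058 + 4.9728 + 4.914 + 7.9336 + 7.155 = 36.7282
Step 3: Take the p-th root:
||f||_1 = (36.7282)^(1/1) = 36.7282


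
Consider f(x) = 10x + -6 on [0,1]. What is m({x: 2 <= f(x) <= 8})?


f^(-1)([2, 8]) = {x : 2 <= 10x + -6 <= 8}
Solving: (2 - -6)/10 <= x <= (8 - -6)/10
= [0.8, 1.4]
Intersecting with [0,1]: [0.8, 1]
Measure = 1 - 0.8 = 0.2


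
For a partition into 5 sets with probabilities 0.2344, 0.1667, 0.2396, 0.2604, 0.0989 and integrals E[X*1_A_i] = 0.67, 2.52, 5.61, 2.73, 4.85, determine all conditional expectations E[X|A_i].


For each cell A_i: E[X|A_i] = E[X*1_A_i] / P(A_i)
Step 1: E[X|A_1] = 0.67 / 0.2344 = 2.858362
Step 2: E[X|A_2] = 2.52 / 0.1667 = 15.116977
Step 3: E[X|A_3] = 5.61 / 0.2396 = 23.414023
Step 4: E[X|A_4] = 2.73 / 0.2604 = 10.483871
Step 5: E[X|A_5] = 4.85 / 0.0989 = 49.039434
Verification: E[X] = sum E[X*1_A_i] = 0.67 + 2.52 + 5.61 + 2.73 + 4.85 = 16.38


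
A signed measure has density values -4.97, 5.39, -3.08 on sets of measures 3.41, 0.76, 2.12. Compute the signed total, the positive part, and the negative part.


Step 1: Compute signed measure on each set:
  Set 1: -4.97 * 3.41 = -16.9477
  Set 2: 5.39 * 0.76 = 4.0964
  Set 3: -3.08 * 2.12 = -6.5296
Step 2: Total signed measure = (-16.9477) + (4.0964) + (-6.5296)
     = -19.3809
Step 3: Positive part mu+(X) = sum of positive contributions = 4.0964
Step 4: Negative part mu-(X) = |sum of negative contributions| = 23.4773


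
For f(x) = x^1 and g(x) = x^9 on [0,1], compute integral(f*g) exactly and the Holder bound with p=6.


Step 1: Exact integral of f*g = integral(x^10, 0, 1) = 1/11
     = 0.090909
Step 2: Holder bound with p=6, q=1.2:
  ||f||_p = (integral x^6 dx)^(1/6) = (1/7)^(1/6) = 0.72302
  ||g||_q = (integral x^10.8 dx)^(1/1.2) = (1/11.8)^(1/1.2) = 0.127869
Step 3: Holder bound = ||f||_p * ||g||_q = 0.72302 * 0.127869 = 0.092452
Verification: 0.090909 <= 0.092452 (Holder holds)


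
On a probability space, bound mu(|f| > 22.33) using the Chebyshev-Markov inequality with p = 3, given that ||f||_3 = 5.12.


Chebyshev/Markov inequality: mu(|f| > eps) <= (||f||_p / eps)^p
Step 1: ||f||_3 / eps = 5.12 / 22.33 = 0.229288
Step 2: Raise to power p = 3:
  (0.229288)^3 = 0.012054
Step 3: Therefore mu(|f| > 22.33) <= 0.012054


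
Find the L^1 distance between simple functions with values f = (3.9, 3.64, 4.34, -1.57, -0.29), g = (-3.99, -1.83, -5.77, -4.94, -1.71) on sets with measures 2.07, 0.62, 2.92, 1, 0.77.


Step 1: Compute differences f_i - g_i:
  3.9 - -3.99 = 7.89
  3.64 - -1.83 = 5.47
  4.34 - -5.77 = 10.11
  -1.57 - -4.94 = 3.37
  -0.29 - -1.71 = 1.42
Step 2: Compute |diff|^1 * measure for each set:
  |7.89|^1 * 2.07 = 7.89 * 2.07 = 16.3323
  |5.47|^1 * 0.62 = 5.47 * 0.62 = 3.3914
  |10.11|^1 * 2.92 = 10.11 * 2.92 = 29.5212
  |3.37|^1 * 1 = 3.37 * 1 = 3.37
  |1.42|^1 * 0.77 = 1.42 * 0.77 = 1.0934
Step 3: Sum = 53.7083
Step 4: ||f-g||_1 = (53.7083)^(1/1) = 53.7083


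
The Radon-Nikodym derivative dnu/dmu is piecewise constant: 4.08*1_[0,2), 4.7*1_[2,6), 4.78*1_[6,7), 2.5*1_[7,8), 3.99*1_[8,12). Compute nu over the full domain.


Integrate each piece of the Radon-Nikodym derivative:
Step 1: integral_0^2 4.08 dx = 4.08*(2-0) = 4.08*2 = 8.16
Step 2: integral_2^6 4.7 dx = 4.7*(6-2) = 4.7*4 = 18.8
Step 3: integral_6^7 4.78 dx = 4.78*(7-6) = 4.78*1 = 4.78
Step 4: integral_7^8 2.5 dx = 2.5*(8-7) = 2.5*1 = 2.5
Step 5: integral_8^12 3.99 dx = 3.99*(12-8) = 3.99*4 = 15.96
Total: 8.16 + 18.8 + 4.78 + 2.5 + 15.96 = 50.2


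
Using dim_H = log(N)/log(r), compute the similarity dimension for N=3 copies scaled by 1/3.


For a self-similar set with N copies scaled by 1/r:
dim_H = log(N)/log(r) = log(3)/log(3)
= 1.098612/1.098612
= 1


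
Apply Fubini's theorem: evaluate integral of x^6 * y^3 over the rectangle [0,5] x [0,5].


By Fubini's theorem, the double integral factors as a product of single integrals:
Step 1: integral_0^5 x^6 dx = [x^7/7] from 0 to 5
     = 5^7/7 = 11160.714286
Step 2: integral_0^5 y^3 dy = [y^4/4] from 0 to 5
     = 5^4/4 = 156.25
Step 3: Double integral = 11160.714286 * 156.25 = 1.743862e+06


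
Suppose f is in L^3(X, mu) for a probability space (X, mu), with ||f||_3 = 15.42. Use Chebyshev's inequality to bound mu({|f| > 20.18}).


Chebyshev/Markov inequality: mu(|f| > eps) <= (||f||_p / eps)^p
Step 1: ||f||_3 / eps = 15.42 / 20.18 = 0.764123
Step 2: Raise to power p = 3:
  (0.764123)^3 = 0.446159
Step 3: Therefore mu(|f| > 20.18) <= 0.446159


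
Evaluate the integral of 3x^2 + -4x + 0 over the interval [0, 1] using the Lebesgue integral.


The Lebesgue integral of a Riemann-integrable function agrees with the Riemann integral.
Antiderivative F(x) = (3/3)x^3 + (-4/2)x^2 + 0x
F(1) = (3/3)*1^3 + (-4/2)*1^2 + 0*1
     = (3/3)*1 + (-4/2)*1 + 0*1
     = 1 + -2 + 0
     = -1
F(0) = 0.0
Integral = F(1) - F(0) = -1 - 0.0 = -1


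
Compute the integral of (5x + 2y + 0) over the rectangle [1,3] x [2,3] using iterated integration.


By Fubini, integrate in x first, then y.
Step 1: Fix y, integrate over x in [1,3]:
  integral(5x + 2y + 0, x=1..3)
  = 5*(3^2 - 1^2)/2 + (2y + 0)*(3 - 1)
  = 20 + (2y + 0)*2
  = 20 + 4y + 0
  = 20 + 4y
Step 2: Integrate over y in [2,3]:
  integral(20 + 4y, y=2..3)
  = 20*1 + 4*(3^2 - 2^2)/2
  = 20 + 10
  = 30


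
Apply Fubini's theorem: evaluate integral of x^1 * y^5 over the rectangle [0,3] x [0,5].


By Fubini's theorem, the double integral factors as a product of single integrals:
Step 1: integral_0^3 x^1 dx = [x^2/2] from 0 to 3
     = 3^2/2 = 4.5
Step 2: integral_0^5 y^5 dy = [y^6/6] from 0 to 5
     = 5^6/6 = 2604.166667
Step 3: Double integral = 4.5 * 2604.166667 = 11718.75


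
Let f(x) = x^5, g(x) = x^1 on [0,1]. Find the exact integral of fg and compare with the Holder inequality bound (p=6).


Step 1: Exact integral of f*g = integral(x^6, 0, 1) = 1/7
     = 0.142857
Step 2: Holder bound with p=6, q=1.2:
  ||f||_p = (integral x^30 dx)^(1/6) = (1/31)^(1/6) = 0.564209
  ||g||_q = (integral x^1.2 dx)^(1/1.2) = (1/2.2)^(1/1.2) = 0.518379
Step 3: Holder bound = ||f||_p * ||g||_q = 0.564209 * 0.518379 = 0.292474
Verification: 0.142857 <= 0.292474 (Holder holds)


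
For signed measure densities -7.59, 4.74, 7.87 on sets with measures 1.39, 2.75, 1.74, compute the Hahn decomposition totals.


Step 1: Compute signed measure on each set:
  Set 1: -7.59 * 1.39 = -10.5501
  Set 2: 4.74 * 2.75 = 13.035
  Set 3: 7.87 * 1.74 = 13.6938
Step 2: Total signed measure = (-10.5501) + (13.035) + (13.6938)
     = 16.1787
Step 3: Positive part mu+(X) = sum of positive contributions = 26.7288
Step 4: Negative part mu-(X) = |sum of negative contributions| = 10.5501


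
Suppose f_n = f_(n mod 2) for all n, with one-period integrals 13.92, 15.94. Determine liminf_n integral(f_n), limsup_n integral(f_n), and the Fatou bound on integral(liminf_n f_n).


The sequence (integral(f_n)) is periodic with period 2, repeating the values 13.92, 15.94 indefinitely.
Step 1: For a periodic sequence, every tail (a_m, a_(m+1), ...) contains all 2 period values infinitely often.
Step 2: Hence inf of every tail = min of the period values = min(13.92, 15.94) = 13.92.
        liminf_n integral(f_n) = sup over m of (inf of tail from m) = 13.92.
Step 3: Similarly sup of every tail = max of the period values = 15.94.
        limsup_n integral(f_n) = 15.94.
Step 4: Fatou's lemma: integral(liminf_n f_n) <= liminf_n integral(f_n) = 13.92.
        So the integral of the pointwise liminf is at most 13.92.
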